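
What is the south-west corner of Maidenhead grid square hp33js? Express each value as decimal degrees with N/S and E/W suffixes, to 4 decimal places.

63.7500° N, 33.2500° W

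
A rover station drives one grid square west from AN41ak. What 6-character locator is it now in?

AN31xk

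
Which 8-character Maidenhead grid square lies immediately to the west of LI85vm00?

LI85um90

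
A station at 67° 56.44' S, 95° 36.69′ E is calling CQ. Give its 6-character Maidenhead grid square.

NC72tb

Offset from 180°W / 90°S: lon 275.6115°, lat 22.0593°.
Field: lon ⌊275.6115/20⌋ = 13 → N; lat ⌊22.0593/10⌋ = 2 → C.
Square: lon ⌊15.6115/2⌋ = 7; lat ⌊2.0593/1⌋ = 2.
Subsquare: lon ⌊1.6115/0.0833333⌋ = 19 → t; lat ⌊0.0593/0.0416667⌋ = 1 → b.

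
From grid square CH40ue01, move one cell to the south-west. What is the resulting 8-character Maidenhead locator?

Longitude extended square 0; −1 → -1, wraps to 9, carry into subsquare.
Longitude subsquare u = 20; −1 → 19 = t.
Latitude extended square 1; −1 → 0.

CH40te90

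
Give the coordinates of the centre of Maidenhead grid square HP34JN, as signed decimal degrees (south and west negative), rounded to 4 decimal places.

64.5625, -33.2083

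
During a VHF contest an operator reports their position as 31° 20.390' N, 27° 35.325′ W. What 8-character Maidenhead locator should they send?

HM61ei91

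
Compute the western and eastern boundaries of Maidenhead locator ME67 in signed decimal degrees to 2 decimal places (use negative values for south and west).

Field M=12, E=4: +12·20° lon, +4·10° lat → SW at lon 60°, lat -50°.
Square 6, 7: +6·2° lon, +7·1° lat → SW at lon 72°, lat -43°.
Cell spans 2° lon × 1° lat.
west 72.00, east 74.00.

72.00, 74.00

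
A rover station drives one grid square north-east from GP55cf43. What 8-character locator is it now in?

GP55cf54

Longitude extended square 4; +1 → 5.
Latitude extended square 3; +1 → 4.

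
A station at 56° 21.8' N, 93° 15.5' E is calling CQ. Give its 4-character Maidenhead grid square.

Add 180° to longitude and 90° to latitude: 273.26, 146.36.
Field (20°×10°, letters A–R): lon ⌊273.26/20⌋ = 13 → N; lat ⌊146.36/10⌋ = 14 → O.
Square (2°×1°, digits 0–9): lon ⌊13.26/2⌋ = 6; lat ⌊6.36/1⌋ = 6.

NO66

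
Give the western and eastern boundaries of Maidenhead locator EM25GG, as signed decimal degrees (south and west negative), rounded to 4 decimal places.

-95.5000, -95.4167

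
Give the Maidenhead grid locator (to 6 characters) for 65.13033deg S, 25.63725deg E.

Shift to the Maidenhead origin (180°W, 90°S): lon 205.6372, lat 24.8697.
Field: lon ⌊205.6372/20⌋ = 10 → K; lat ⌊24.8697/10⌋ = 2 → C.
Square: lon ⌊5.6372/2⌋ = 2; lat ⌊4.8697/1⌋ = 4.
Subsquare: lon ⌊1.6372/0.0833333⌋ = 19 → t; lat ⌊0.8697/0.0416667⌋ = 20 → u.

KC24tu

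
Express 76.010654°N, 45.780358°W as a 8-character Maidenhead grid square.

Offset from 180°W / 90°S: lon 134.21964°, lat 166.01065°.
Field: 134.21964/20 → 6 → G, 166.01065/10 → 16 → Q; chars GQ.
Square: 14.21964/2 → 7, 6.01065/1 → 6; chars 76.
Subsquare: 0.21964/0.0833333 → 2 → c, 0.01065/0.0416667 → 0 → a; chars ca.
Extended square: 0.05298/0.00833333 → 6, 0.01065/0.00416667 → 2; chars 62.

GQ76ca62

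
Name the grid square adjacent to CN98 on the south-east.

DN07

Longitude square 9; +1 → 10, wraps to 0, carry into field.
Longitude field C = 2; +1 → 3 = D.
Latitude square 8; −1 → 7.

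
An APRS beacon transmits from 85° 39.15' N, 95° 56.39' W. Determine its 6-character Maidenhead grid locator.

ER25ap

Offset from 180°W / 90°S: lon 84.0602°, lat 175.6525°.
Field (20°×10°, letters A–R): 84.0602/20 → 4 → E, 175.6525/10 → 17 → R; chars ER.
Square (2°×1°, digits 0–9): 4.0602/2 → 2, 5.6525/1 → 5; chars 25.
Subsquare (5′×2.5′, letters a–x): 0.0602/0.0833333 → 0 → a, 0.6525/0.0416667 → 15 → p; chars ap.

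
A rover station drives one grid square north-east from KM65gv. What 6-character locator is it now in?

KM65hw

Longitude subsquare g = 6; +1 → 7 = h.
Latitude subsquare v = 21; +1 → 22 = w.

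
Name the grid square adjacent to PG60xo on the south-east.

PG70an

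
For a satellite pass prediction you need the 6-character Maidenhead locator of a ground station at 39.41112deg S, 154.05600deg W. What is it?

Add 180° to longitude and 90° to latitude: 25.9440, 50.5889.
Field: lon ⌊25.9440/20⌋ = 1 → B; lat ⌊50.5889/10⌋ = 5 → F.
Square: lon ⌊5.9440/2⌋ = 2; lat ⌊0.5889/1⌋ = 0.
Subsquare: lon ⌊1.9440/0.0833333⌋ = 23 → x; lat ⌊0.5889/0.0416667⌋ = 14 → o.

BF20xo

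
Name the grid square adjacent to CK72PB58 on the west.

CK72pb48

Longitude extended square 5; −1 → 4.
The latitude characters are unchanged.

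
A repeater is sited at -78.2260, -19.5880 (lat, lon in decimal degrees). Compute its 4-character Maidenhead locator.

Offset from 180°W / 90°S: lon 160.41°, lat 11.77°.
Field (20°×10°, letters A–R): lon ⌊160.41/20⌋ = 8 → I; lat ⌊11.77/10⌋ = 1 → B.
Square (2°×1°, digits 0–9): lon ⌊0.41/2⌋ = 0; lat ⌊1.77/1⌋ = 1.

IB01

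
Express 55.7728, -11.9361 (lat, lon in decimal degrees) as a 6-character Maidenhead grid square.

Offset from 180°W / 90°S: lon 168.0639°, lat 145.7728°.
Field (20°×10°, letters A–R): lon ⌊168.0639/20⌋ = 8 → I; lat ⌊145.7728/10⌋ = 14 → O.
Square (2°×1°, digits 0–9): lon ⌊8.0639/2⌋ = 4; lat ⌊5.7728/1⌋ = 5.
Subsquare (5′×2.5′, letters a–x): lon ⌊0.0639/0.0833333⌋ = 0 → a; lat ⌊0.7728/0.0416667⌋ = 18 → s.

IO45as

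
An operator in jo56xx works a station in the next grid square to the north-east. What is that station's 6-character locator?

JO67aa

Longitude subsquare x = 23; +1 → 24, wraps to 0 = a, carry into square.
Longitude square 5; +1 → 6.
Latitude subsquare x = 23; +1 → 24, wraps to 0 = a, carry into square.
Latitude square 6; +1 → 7.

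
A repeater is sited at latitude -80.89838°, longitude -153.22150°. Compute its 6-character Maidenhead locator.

BA39jc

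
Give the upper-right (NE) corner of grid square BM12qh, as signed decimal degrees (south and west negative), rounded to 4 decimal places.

Field B=1, M=12: +1·20° lon, +12·10° lat → SW at lon -160°, lat 30°.
Square 1, 2: +1·2° lon, +2·1° lat → SW at lon -158°, lat 32°.
Subsquare q=16, h=7: +16·0.0833333° lon, +7·0.0416667° lat → SW at lon -156.667°, lat 32.2917°.
Cell spans 0.0833333° lon × 0.0416667° lat. NE corner is SW corner plus one full cell.
latitude 32.3333, longitude -156.5833.

32.3333, -156.5833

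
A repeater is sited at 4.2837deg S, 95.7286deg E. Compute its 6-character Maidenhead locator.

NI75ur

Add 180° to longitude and 90° to latitude: 275.7286, 85.7163.
Field: 275.7286/20 → 13 → N, 85.7163/10 → 8 → I; chars NI.
Square: 15.7286/2 → 7, 5.7163/1 → 5; chars 75.
Subsquare: 1.7286/0.0833333 → 20 → u, 0.7163/0.0416667 → 17 → r; chars ur.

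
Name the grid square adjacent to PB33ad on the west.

Longitude subsquare a = 0; −1 → -1, wraps to 23 = x, carry into square.
Longitude square 3; −1 → 2.
The latitude characters are unchanged.

PB23xd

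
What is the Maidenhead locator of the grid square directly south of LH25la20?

LH24lx29

Latitude extended square 0; −1 → -1, wraps to 9, carry into subsquare.
Latitude subsquare a = 0; −1 → -1, wraps to 23 = x, carry into square.
Latitude square 5; −1 → 4.
The longitude characters are unchanged.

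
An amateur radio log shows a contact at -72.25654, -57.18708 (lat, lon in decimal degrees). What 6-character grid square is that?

GB17jr

Add 180° to longitude and 90° to latitude: 122.8129, 17.7435.
Field (20°×10°, letters A–R): lon ⌊122.8129/20⌋ = 6 → G; lat ⌊17.7435/10⌋ = 1 → B.
Square (2°×1°, digits 0–9): lon ⌊2.8129/2⌋ = 1; lat ⌊7.7435/1⌋ = 7.
Subsquare (5′×2.5′, letters a–x): lon ⌊0.8129/0.0833333⌋ = 9 → j; lat ⌊0.7435/0.0416667⌋ = 17 → r.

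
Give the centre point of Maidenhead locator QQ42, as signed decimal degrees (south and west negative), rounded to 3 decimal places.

Field Q=16, Q=16: +16·20° lon, +16·10° lat → SW at lon 140°, lat 70°.
Square 4, 2: +4·2° lon, +2·1° lat → SW at lon 148°, lat 72°.
Cell spans 2° lon × 1° lat. Centre is SW corner plus half of each.
latitude 72.500, longitude 149.000.

72.500, 149.000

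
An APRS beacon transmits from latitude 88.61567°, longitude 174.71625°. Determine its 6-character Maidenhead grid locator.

Offset from 180°W / 90°S: lon 354.7163°, lat 178.6157°.
Field: 354.7163/20 → 17 → R, 178.6157/10 → 17 → R; chars RR.
Square: 14.7163/2 → 7, 8.6157/1 → 8; chars 78.
Subsquare: 0.7163/0.0833333 → 8 → i, 0.6157/0.0416667 → 14 → o; chars io.

RR78io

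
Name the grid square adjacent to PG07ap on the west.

OG97xp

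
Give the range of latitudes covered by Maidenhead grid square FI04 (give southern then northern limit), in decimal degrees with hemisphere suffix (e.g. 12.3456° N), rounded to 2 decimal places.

Field F=5, I=8: +5·20° lon, +8·10° lat → SW at lon -80°, lat -10°.
Square 0, 4: +0·2° lon, +4·1° lat → SW at lon -80°, lat -6°.
Cell spans 2° lon × 1° lat.
south 6.00° S, north 5.00° S.

6.00° S, 5.00° S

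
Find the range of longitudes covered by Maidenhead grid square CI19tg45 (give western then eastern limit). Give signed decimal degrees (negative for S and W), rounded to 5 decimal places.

-136.38333, -136.37500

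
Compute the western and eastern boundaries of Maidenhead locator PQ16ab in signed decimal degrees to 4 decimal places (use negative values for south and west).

122.0000, 122.0833

Field P=15, Q=16: +15·20° lon, +16·10° lat → SW at lon 120°, lat 70°.
Square 1, 6: +1·2° lon, +6·1° lat → SW at lon 122°, lat 76°.
Subsquare a=0, b=1: +0·0.0833333° lon, +1·0.0416667° lat → SW at lon 122°, lat 76.0417°.
Cell spans 0.0833333° lon × 0.0416667° lat.
west 122.0000, east 122.0833.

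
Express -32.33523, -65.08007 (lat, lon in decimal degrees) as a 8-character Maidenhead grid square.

Shift to the Maidenhead origin (180°W, 90°S): lon 114.91993, lat 57.66477.
Field (20°×10°, letters A–R): lon ⌊114.91993/20⌋ = 5 → F; lat ⌊57.66477/10⌋ = 5 → F.
Square (2°×1°, digits 0–9): lon ⌊14.91993/2⌋ = 7; lat ⌊7.66477/1⌋ = 7.
Subsquare (5′×2.5′, letters a–x): lon ⌊0.91993/0.0833333⌋ = 11 → l; lat ⌊0.66477/0.0416667⌋ = 15 → p.
Extended square (30″×15″, digits 0–9): lon ⌊0.00326/0.00833333⌋ = 0; lat ⌊0.03977/0.00416667⌋ = 9.

FF77lp09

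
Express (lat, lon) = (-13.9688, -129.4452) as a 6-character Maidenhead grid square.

CH56ga

Shift to the Maidenhead origin (180°W, 90°S): lon 50.5548, lat 76.0312.
Field: lon ⌊50.5548/20⌋ = 2 → C; lat ⌊76.0312/10⌋ = 7 → H.
Square: lon ⌊10.5548/2⌋ = 5; lat ⌊6.0312/1⌋ = 6.
Subsquare: lon ⌊0.5548/0.0833333⌋ = 6 → g; lat ⌊0.0312/0.0416667⌋ = 0 → a.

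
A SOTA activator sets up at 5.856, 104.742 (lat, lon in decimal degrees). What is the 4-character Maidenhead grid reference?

OJ25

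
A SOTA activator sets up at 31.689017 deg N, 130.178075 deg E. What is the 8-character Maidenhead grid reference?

PM51cq15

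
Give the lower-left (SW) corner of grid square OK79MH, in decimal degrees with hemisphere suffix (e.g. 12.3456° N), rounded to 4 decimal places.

19.2917° N, 115.0000° E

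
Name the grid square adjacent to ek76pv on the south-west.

Longitude subsquare p = 15; −1 → 14 = o.
Latitude subsquare v = 21; −1 → 20 = u.

EK76ou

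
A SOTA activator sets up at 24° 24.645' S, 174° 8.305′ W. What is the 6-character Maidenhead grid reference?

AG25wo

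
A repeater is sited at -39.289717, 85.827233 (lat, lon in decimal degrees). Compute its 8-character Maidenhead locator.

NF20vr90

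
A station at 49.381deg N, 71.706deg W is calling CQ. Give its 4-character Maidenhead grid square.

Offset from 180°W / 90°S: lon 108.29°, lat 139.38°.
Field: lon ⌊108.29/20⌋ = 5 → F; lat ⌊139.38/10⌋ = 13 → N.
Square: lon ⌊8.29/2⌋ = 4; lat ⌊9.38/1⌋ = 9.

FN49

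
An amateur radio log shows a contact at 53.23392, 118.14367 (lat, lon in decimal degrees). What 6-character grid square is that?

Add 180° to longitude and 90° to latitude: 298.1437, 143.2339.
Field: 298.1437/20 → 14 → O, 143.2339/10 → 14 → O; chars OO.
Square: 18.1437/2 → 9, 3.2339/1 → 3; chars 93.
Subsquare: 0.1437/0.0833333 → 1 → b, 0.2339/0.0416667 → 5 → f; chars bf.

OO93bf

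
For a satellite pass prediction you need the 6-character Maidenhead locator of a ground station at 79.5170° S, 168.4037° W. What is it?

AB50tl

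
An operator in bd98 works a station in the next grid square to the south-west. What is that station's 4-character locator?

Longitude square 9; −1 → 8.
Latitude square 8; −1 → 7.

BD87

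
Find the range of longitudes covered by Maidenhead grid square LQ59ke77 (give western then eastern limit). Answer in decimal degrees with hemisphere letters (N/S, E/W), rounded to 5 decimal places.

Field L=11, Q=16: +11·20° lon, +16·10° lat → SW at lon 40°, lat 70°.
Square 5, 9: +5·2° lon, +9·1° lat → SW at lon 50°, lat 79°.
Subsquare k=10, e=4: +10·0.0833333° lon, +4·0.0416667° lat → SW at lon 50.8333°, lat 79.1667°.
Extended square 7, 7: +7·0.00833333° lon, +7·0.00416667° lat → SW at lon 50.8917°, lat 79.1958°.
Cell spans 0.00833333° lon × 0.00416667° lat.
west 50.89167° E, east 50.90000° E.

50.89167° E, 50.90000° E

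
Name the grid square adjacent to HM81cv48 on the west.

HM81cv38

Longitude extended square 4; −1 → 3.
The latitude characters are unchanged.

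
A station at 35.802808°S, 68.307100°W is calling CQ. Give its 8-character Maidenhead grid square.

Shift to the Maidenhead origin (180°W, 90°S): lon 111.69290, lat 54.19719.
Field: 111.69290/20 → 5 → F, 54.19719/10 → 5 → F; chars FF.
Square: 11.69290/2 → 5, 4.19719/1 → 4; chars 54.
Subsquare: 1.69290/0.0833333 → 20 → u, 0.19719/0.0416667 → 4 → e; chars ue.
Extended square: 0.02623/0.00833333 → 3, 0.03053/0.00416667 → 7; chars 37.

FF54ue37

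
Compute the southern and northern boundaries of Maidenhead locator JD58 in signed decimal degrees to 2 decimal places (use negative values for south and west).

-52.00, -51.00

Field J=9, D=3: +9·20° lon, +3·10° lat → SW at lon 0°, lat -60°.
Square 5, 8: +5·2° lon, +8·1° lat → SW at lon 10°, lat -52°.
Cell spans 2° lon × 1° lat.
south -52.00, north -51.00.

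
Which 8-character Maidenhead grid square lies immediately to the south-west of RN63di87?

Longitude extended square 8; −1 → 7.
Latitude extended square 7; −1 → 6.

RN63di76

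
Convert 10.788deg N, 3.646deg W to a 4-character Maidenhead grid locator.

Shift to the Maidenhead origin (180°W, 90°S): lon 176.35, lat 100.79.
Field: 176.35/20 → 8 → I, 100.79/10 → 10 → K; chars IK.
Square: 16.35/2 → 8, 0.79/1 → 0; chars 80.

IK80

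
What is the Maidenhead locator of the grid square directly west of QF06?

Longitude square 0; −1 → -1, wraps to 9, carry into field.
Longitude field Q = 16; −1 → 15 = P.
The latitude characters are unchanged.

PF96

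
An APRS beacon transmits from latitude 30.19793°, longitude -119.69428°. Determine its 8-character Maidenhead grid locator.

Offset from 180°W / 90°S: lon 60.30572°, lat 120.19793°.
Field: 60.30572/20 → 3 → D, 120.19793/10 → 12 → M; chars DM.
Square: 0.30572/2 → 0, 0.19793/1 → 0; chars 00.
Subsquare: 0.30572/0.0833333 → 3 → d, 0.19793/0.0416667 → 4 → e; chars de.
Extended square: 0.05572/0.00833333 → 6, 0.03126/0.00416667 → 7; chars 67.

DM00de67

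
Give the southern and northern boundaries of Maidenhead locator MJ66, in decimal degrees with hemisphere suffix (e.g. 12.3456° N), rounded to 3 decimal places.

6.000° N, 7.000° N

Field M=12, J=9: +12·20° lon, +9·10° lat → SW at lon 60°, lat 0°.
Square 6, 6: +6·2° lon, +6·1° lat → SW at lon 72°, lat 6°.
Cell spans 2° lon × 1° lat.
south 6.000° N, north 7.000° N.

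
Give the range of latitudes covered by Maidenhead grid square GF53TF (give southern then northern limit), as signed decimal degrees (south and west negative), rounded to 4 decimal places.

-36.7917, -36.7500

Field G=6, F=5: +6·20° lon, +5·10° lat → SW at lon -60°, lat -40°.
Square 5, 3: +5·2° lon, +3·1° lat → SW at lon -50°, lat -37°.
Subsquare t=19, f=5: +19·0.0833333° lon, +5·0.0416667° lat → SW at lon -48.4167°, lat -36.7917°.
Cell spans 0.0833333° lon × 0.0416667° lat.
south -36.7917, north -36.7500.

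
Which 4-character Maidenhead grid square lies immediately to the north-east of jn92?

Longitude square 9; +1 → 10, wraps to 0, carry into field.
Longitude field J = 9; +1 → 10 = K.
Latitude square 2; +1 → 3.

KN03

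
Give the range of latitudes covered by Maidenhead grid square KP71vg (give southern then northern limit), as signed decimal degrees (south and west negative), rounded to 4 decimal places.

61.2500, 61.2917

Field K=10, P=15: +10·20° lon, +15·10° lat → SW at lon 20°, lat 60°.
Square 7, 1: +7·2° lon, +1·1° lat → SW at lon 34°, lat 61°.
Subsquare v=21, g=6: +21·0.0833333° lon, +6·0.0416667° lat → SW at lon 35.75°, lat 61.25°.
Cell spans 0.0833333° lon × 0.0416667° lat.
south 61.2500, north 61.2917.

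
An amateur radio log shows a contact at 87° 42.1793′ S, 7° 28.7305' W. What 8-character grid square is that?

IA62gh21

Offset from 180°W / 90°S: lon 172.52116°, lat 2.29701°.
Field (20°×10°, letters A–R): lon ⌊172.52116/20⌋ = 8 → I; lat ⌊2.29701/10⌋ = 0 → A.
Square (2°×1°, digits 0–9): lon ⌊12.52116/2⌋ = 6; lat ⌊2.29701/1⌋ = 2.
Subsquare (5′×2.5′, letters a–x): lon ⌊0.52116/0.0833333⌋ = 6 → g; lat ⌊0.29701/0.0416667⌋ = 7 → h.
Extended square (30″×15″, digits 0–9): lon ⌊0.02116/0.00833333⌋ = 2; lat ⌊0.00534/0.00416667⌋ = 1.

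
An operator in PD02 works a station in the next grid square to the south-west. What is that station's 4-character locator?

OD91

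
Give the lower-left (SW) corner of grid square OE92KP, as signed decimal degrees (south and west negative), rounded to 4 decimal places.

Field O=14, E=4: +14·20° lon, +4·10° lat → SW at lon 100°, lat -50°.
Square 9, 2: +9·2° lon, +2·1° lat → SW at lon 118°, lat -48°.
Subsquare k=10, p=15: +10·0.0833333° lon, +15·0.0416667° lat → SW at lon 118.833°, lat -47.375°.
latitude -47.3750, longitude 118.8333.

-47.3750, 118.8333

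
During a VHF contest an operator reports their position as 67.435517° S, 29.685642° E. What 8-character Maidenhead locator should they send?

KC42un25

Offset from 180°W / 90°S: lon 209.68564°, lat 22.56448°.
Field (20°×10°, letters A–R): 209.68564/20 → 10 → K, 22.56448/10 → 2 → C; chars KC.
Square (2°×1°, digits 0–9): 9.68564/2 → 4, 2.56448/1 → 2; chars 42.
Subsquare (5′×2.5′, letters a–x): 1.68564/0.0833333 → 20 → u, 0.56448/0.0416667 → 13 → n; chars un.
Extended square (30″×15″, digits 0–9): 0.01898/0.00833333 → 2, 0.02282/0.00416667 → 5; chars 25.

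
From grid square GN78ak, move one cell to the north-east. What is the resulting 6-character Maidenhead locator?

GN78bl

Longitude subsquare a = 0; +1 → 1 = b.
Latitude subsquare k = 10; +1 → 11 = l.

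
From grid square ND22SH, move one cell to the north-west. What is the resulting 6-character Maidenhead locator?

ND22ri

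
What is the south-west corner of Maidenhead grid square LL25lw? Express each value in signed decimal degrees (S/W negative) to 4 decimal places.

25.9167, 44.9167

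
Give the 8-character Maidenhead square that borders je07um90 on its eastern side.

Longitude extended square 9; +1 → 10, wraps to 0, carry into subsquare.
Longitude subsquare u = 20; +1 → 21 = v.
The latitude characters are unchanged.

JE07vm00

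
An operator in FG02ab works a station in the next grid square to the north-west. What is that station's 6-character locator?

EG92xc

Longitude subsquare a = 0; −1 → -1, wraps to 23 = x, carry into square.
Longitude square 0; −1 → -1, wraps to 9, carry into field.
Longitude field F = 5; −1 → 4 = E.
Latitude subsquare b = 1; +1 → 2 = c.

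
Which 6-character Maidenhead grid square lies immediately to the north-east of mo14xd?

MO24ae

Longitude subsquare x = 23; +1 → 24, wraps to 0 = a, carry into square.
Longitude square 1; +1 → 2.
Latitude subsquare d = 3; +1 → 4 = e.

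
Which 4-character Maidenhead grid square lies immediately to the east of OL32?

OL42

Longitude square 3; +1 → 4.
The latitude characters are unchanged.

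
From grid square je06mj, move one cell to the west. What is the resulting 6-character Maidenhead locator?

Longitude subsquare m = 12; −1 → 11 = l.
The latitude characters are unchanged.

JE06lj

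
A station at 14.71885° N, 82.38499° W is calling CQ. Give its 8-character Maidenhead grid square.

EK84tr32

Shift to the Maidenhead origin (180°W, 90°S): lon 97.61501, lat 104.71885.
Field: 97.61501/20 → 4 → E, 104.71885/10 → 10 → K; chars EK.
Square: 17.61501/2 → 8, 4.71885/1 → 4; chars 84.
Subsquare: 1.61501/0.0833333 → 19 → t, 0.71885/0.0416667 → 17 → r; chars tr.
Extended square: 0.03168/0.00833333 → 3, 0.01052/0.00416667 → 2; chars 32.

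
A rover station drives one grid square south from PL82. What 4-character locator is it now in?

PL81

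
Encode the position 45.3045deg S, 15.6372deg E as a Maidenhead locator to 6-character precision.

Add 180° to longitude and 90° to latitude: 195.6372, 44.6955.
Field: lon ⌊195.6372/20⌋ = 9 → J; lat ⌊44.6955/10⌋ = 4 → E.
Square: lon ⌊15.6372/2⌋ = 7; lat ⌊4.6955/1⌋ = 4.
Subsquare: lon ⌊1.6372/0.0833333⌋ = 19 → t; lat ⌊0.6955/0.0416667⌋ = 16 → q.

JE74tq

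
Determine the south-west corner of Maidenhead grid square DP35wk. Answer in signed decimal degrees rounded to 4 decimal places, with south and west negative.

65.4167, -112.1667

Field D=3, P=15: +3·20° lon, +15·10° lat → SW at lon -120°, lat 60°.
Square 3, 5: +3·2° lon, +5·1° lat → SW at lon -114°, lat 65°.
Subsquare w=22, k=10: +22·0.0833333° lon, +10·0.0416667° lat → SW at lon -112.167°, lat 65.4167°.
latitude 65.4167, longitude -112.1667.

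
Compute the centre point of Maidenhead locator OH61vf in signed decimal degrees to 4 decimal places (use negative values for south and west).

-18.7708, 113.7917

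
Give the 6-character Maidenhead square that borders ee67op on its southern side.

Latitude subsquare p = 15; −1 → 14 = o.
The longitude characters are unchanged.

EE67oo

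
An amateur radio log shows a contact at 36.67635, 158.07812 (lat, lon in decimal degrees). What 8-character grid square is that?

QM96aq92

Shift to the Maidenhead origin (180°W, 90°S): lon 338.07812, lat 126.67635.
Field: 338.07812/20 → 16 → Q, 126.67635/10 → 12 → M; chars QM.
Square: 18.07812/2 → 9, 6.67635/1 → 6; chars 96.
Subsquare: 0.07812/0.0833333 → 0 → a, 0.67635/0.0416667 → 16 → q; chars aq.
Extended square: 0.07812/0.00833333 → 9, 0.00968/0.00416667 → 2; chars 92.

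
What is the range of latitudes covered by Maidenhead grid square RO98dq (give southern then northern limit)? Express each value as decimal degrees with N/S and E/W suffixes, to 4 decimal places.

Field R=17, O=14: +17·20° lon, +14·10° lat → SW at lon 160°, lat 50°.
Square 9, 8: +9·2° lon, +8·1° lat → SW at lon 178°, lat 58°.
Subsquare d=3, q=16: +3·0.0833333° lon, +16·0.0416667° lat → SW at lon 178.25°, lat 58.6667°.
Cell spans 0.0833333° lon × 0.0416667° lat.
south 58.6667° N, north 58.7083° N.

58.6667° N, 58.7083° N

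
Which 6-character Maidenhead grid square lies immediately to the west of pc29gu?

Longitude subsquare g = 6; −1 → 5 = f.
The latitude characters are unchanged.

PC29fu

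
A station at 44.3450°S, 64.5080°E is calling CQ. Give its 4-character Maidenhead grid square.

Add 180° to longitude and 90° to latitude: 244.51, 45.66.
Field: lon ⌊244.51/20⌋ = 12 → M; lat ⌊45.66/10⌋ = 4 → E.
Square: lon ⌊4.51/2⌋ = 2; lat ⌊5.66/1⌋ = 5.

ME25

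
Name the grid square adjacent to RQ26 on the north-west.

Longitude square 2; −1 → 1.
Latitude square 6; +1 → 7.

RQ17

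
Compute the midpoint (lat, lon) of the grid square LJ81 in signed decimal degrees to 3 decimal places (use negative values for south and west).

1.500, 57.000

Field L=11, J=9: +11·20° lon, +9·10° lat → SW at lon 40°, lat 0°.
Square 8, 1: +8·2° lon, +1·1° lat → SW at lon 56°, lat 1°.
Cell spans 2° lon × 1° lat. Centre is SW corner plus half of each.
latitude 1.500, longitude 57.000.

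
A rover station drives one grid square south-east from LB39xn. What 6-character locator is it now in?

LB49am

Longitude subsquare x = 23; +1 → 24, wraps to 0 = a, carry into square.
Longitude square 3; +1 → 4.
Latitude subsquare n = 13; −1 → 12 = m.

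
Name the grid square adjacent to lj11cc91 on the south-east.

LJ11dc00

Longitude extended square 9; +1 → 10, wraps to 0, carry into subsquare.
Longitude subsquare c = 2; +1 → 3 = d.
Latitude extended square 1; −1 → 0.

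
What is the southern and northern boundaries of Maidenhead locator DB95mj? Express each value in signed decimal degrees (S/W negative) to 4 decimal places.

-74.6250, -74.5833

Field D=3, B=1: +3·20° lon, +1·10° lat → SW at lon -120°, lat -80°.
Square 9, 5: +9·2° lon, +5·1° lat → SW at lon -102°, lat -75°.
Subsquare m=12, j=9: +12·0.0833333° lon, +9·0.0416667° lat → SW at lon -101°, lat -74.625°.
Cell spans 0.0833333° lon × 0.0416667° lat.
south -74.6250, north -74.5833.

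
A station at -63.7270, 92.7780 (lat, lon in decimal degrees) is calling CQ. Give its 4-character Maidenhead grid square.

Offset from 180°W / 90°S: lon 272.78°, lat 26.27°.
Field: lon ⌊272.78/20⌋ = 13 → N; lat ⌊26.27/10⌋ = 2 → C.
Square: lon ⌊12.78/2⌋ = 6; lat ⌊6.27/1⌋ = 6.

NC66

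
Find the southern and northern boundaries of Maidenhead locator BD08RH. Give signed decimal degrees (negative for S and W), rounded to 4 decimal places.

Field B=1, D=3: +1·20° lon, +3·10° lat → SW at lon -160°, lat -60°.
Square 0, 8: +0·2° lon, +8·1° lat → SW at lon -160°, lat -52°.
Subsquare r=17, h=7: +17·0.0833333° lon, +7·0.0416667° lat → SW at lon -158.583°, lat -51.7083°.
Cell spans 0.0833333° lon × 0.0416667° lat.
south -51.7083, north -51.6667.

-51.7083, -51.6667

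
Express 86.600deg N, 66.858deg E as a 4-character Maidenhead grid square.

Offset from 180°W / 90°S: lon 246.86°, lat 176.60°.
Field: lon ⌊246.86/20⌋ = 12 → M; lat ⌊176.60/10⌋ = 17 → R.
Square: lon ⌊6.86/2⌋ = 3; lat ⌊6.60/1⌋ = 6.

MR36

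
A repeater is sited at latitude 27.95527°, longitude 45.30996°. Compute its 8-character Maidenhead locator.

LL27pw79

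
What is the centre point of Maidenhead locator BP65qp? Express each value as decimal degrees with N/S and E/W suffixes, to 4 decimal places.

Field B=1, P=15: +1·20° lon, +15·10° lat → SW at lon -160°, lat 60°.
Square 6, 5: +6·2° lon, +5·1° lat → SW at lon -148°, lat 65°.
Subsquare q=16, p=15: +16·0.0833333° lon, +15·0.0416667° lat → SW at lon -146.667°, lat 65.625°.
Cell spans 0.0833333° lon × 0.0416667° lat. Centre is SW corner plus half of each.
latitude 65.6458° N, longitude 146.6250° W.

65.6458° N, 146.6250° W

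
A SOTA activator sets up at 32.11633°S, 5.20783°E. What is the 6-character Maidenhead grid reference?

JF27ov

Offset from 180°W / 90°S: lon 185.2078°, lat 57.8837°.
Field: 185.2078/20 → 9 → J, 57.8837/10 → 5 → F; chars JF.
Square: 5.2078/2 → 2, 7.8837/1 → 7; chars 27.
Subsquare: 1.2078/0.0833333 → 14 → o, 0.8837/0.0416667 → 21 → v; chars ov.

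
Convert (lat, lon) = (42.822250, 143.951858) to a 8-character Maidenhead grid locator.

QN12xt47

Shift to the Maidenhead origin (180°W, 90°S): lon 323.95186, lat 132.82225.
Field: 323.95186/20 → 16 → Q, 132.82225/10 → 13 → N; chars QN.
Square: 3.95186/2 → 1, 2.82225/1 → 2; chars 12.
Subsquare: 1.95186/0.0833333 → 23 → x, 0.82225/0.0416667 → 19 → t; chars xt.
Extended square: 0.03519/0.00833333 → 4, 0.03058/0.00416667 → 7; chars 47.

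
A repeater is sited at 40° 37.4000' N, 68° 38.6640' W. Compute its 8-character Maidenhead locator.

Offset from 180°W / 90°S: lon 111.35560°, lat 130.62333°.
Field: 111.35560/20 → 5 → F, 130.62333/10 → 13 → N; chars FN.
Square: 11.35560/2 → 5, 0.62333/1 → 0; chars 50.
Subsquare: 1.35560/0.0833333 → 16 → q, 0.62333/0.0416667 → 14 → o; chars qo.
Extended square: 0.02227/0.00833333 → 2, 0.04000/0.00416667 → 9; chars 29.

FN50qo29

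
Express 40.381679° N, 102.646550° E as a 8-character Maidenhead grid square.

ON10hj71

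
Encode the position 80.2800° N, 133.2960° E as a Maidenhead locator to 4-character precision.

PR60

Add 180° to longitude and 90° to latitude: 313.30, 170.28.
Field (20°×10°, letters A–R): lon ⌊313.30/20⌋ = 15 → P; lat ⌊170.28/10⌋ = 17 → R.
Square (2°×1°, digits 0–9): lon ⌊13.30/2⌋ = 6; lat ⌊0.28/1⌋ = 0.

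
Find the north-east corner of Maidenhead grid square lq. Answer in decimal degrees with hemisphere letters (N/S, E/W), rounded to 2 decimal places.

Field L=11, Q=16: +11·20° lon, +16·10° lat → SW at lon 40°, lat 70°.
Cell spans 20° lon × 10° lat. NE corner is SW corner plus one full cell.
latitude 80.00° N, longitude 60.00° E.

80.00° N, 60.00° E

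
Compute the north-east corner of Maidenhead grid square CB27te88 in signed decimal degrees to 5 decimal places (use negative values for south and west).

-72.79583, -134.34167

Field C=2, B=1: +2·20° lon, +1·10° lat → SW at lon -140°, lat -80°.
Square 2, 7: +2·2° lon, +7·1° lat → SW at lon -136°, lat -73°.
Subsquare t=19, e=4: +19·0.0833333° lon, +4·0.0416667° lat → SW at lon -134.417°, lat -72.8333°.
Extended square 8, 8: +8·0.00833333° lon, +8·0.00416667° lat → SW at lon -134.35°, lat -72.8°.
Cell spans 0.00833333° lon × 0.00416667° lat. NE corner is SW corner plus one full cell.
latitude -72.79583, longitude -134.34167.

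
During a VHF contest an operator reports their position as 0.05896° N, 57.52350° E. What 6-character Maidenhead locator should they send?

Offset from 180°W / 90°S: lon 237.5235°, lat 90.0590°.
Field: lon ⌊237.5235/20⌋ = 11 → L; lat ⌊90.0590/10⌋ = 9 → J.
Square: lon ⌊17.5235/2⌋ = 8; lat ⌊0.0590/1⌋ = 0.
Subsquare: lon ⌊1.5235/0.0833333⌋ = 18 → s; lat ⌊0.0590/0.0416667⌋ = 1 → b.

LJ80sb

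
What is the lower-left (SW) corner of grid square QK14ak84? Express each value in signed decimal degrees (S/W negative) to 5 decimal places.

Field Q=16, K=10: +16·20° lon, +10·10° lat → SW at lon 140°, lat 10°.
Square 1, 4: +1·2° lon, +4·1° lat → SW at lon 142°, lat 14°.
Subsquare a=0, k=10: +0·0.0833333° lon, +10·0.0416667° lat → SW at lon 142°, lat 14.4167°.
Extended square 8, 4: +8·0.00833333° lon, +4·0.00416667° lat → SW at lon 142.067°, lat 14.4333°.
latitude 14.43333, longitude 142.06667.

14.43333, 142.06667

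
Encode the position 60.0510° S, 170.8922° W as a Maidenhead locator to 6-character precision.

AC49nw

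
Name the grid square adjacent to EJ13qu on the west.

Longitude subsquare q = 16; −1 → 15 = p.
The latitude characters are unchanged.

EJ13pu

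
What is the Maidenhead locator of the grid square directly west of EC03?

Longitude square 0; −1 → -1, wraps to 9, carry into field.
Longitude field E = 4; −1 → 3 = D.
The latitude characters are unchanged.

DC93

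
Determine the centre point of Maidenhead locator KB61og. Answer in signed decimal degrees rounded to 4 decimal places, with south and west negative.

-78.7292, 33.2083

Field K=10, B=1: +10·20° lon, +1·10° lat → SW at lon 20°, lat -80°.
Square 6, 1: +6·2° lon, +1·1° lat → SW at lon 32°, lat -79°.
Subsquare o=14, g=6: +14·0.0833333° lon, +6·0.0416667° lat → SW at lon 33.1667°, lat -78.75°.
Cell spans 0.0833333° lon × 0.0416667° lat. Centre is SW corner plus half of each.
latitude -78.7292, longitude 33.2083.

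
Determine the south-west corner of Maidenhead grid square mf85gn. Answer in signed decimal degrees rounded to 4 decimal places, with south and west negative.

Field M=12, F=5: +12·20° lon, +5·10° lat → SW at lon 60°, lat -40°.
Square 8, 5: +8·2° lon, +5·1° lat → SW at lon 76°, lat -35°.
Subsquare g=6, n=13: +6·0.0833333° lon, +13·0.0416667° lat → SW at lon 76.5°, lat -34.4583°.
latitude -34.4583, longitude 76.5000.

-34.4583, 76.5000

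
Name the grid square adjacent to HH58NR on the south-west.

HH58mq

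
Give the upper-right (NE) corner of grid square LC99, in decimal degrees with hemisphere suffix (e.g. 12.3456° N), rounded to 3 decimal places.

60.000° S, 60.000° E

Field L=11, C=2: +11·20° lon, +2·10° lat → SW at lon 40°, lat -70°.
Square 9, 9: +9·2° lon, +9·1° lat → SW at lon 58°, lat -61°.
Cell spans 2° lon × 1° lat. NE corner is SW corner plus one full cell.
latitude 60.000° S, longitude 60.000° E.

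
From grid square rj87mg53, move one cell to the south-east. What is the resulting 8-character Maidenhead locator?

RJ87mg62

Longitude extended square 5; +1 → 6.
Latitude extended square 3; −1 → 2.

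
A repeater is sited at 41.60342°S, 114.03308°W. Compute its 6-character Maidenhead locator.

Shift to the Maidenhead origin (180°W, 90°S): lon 65.9669, lat 48.3966.
Field: lon ⌊65.9669/20⌋ = 3 → D; lat ⌊48.3966/10⌋ = 4 → E.
Square: lon ⌊5.9669/2⌋ = 2; lat ⌊8.3966/1⌋ = 8.
Subsquare: lon ⌊1.9669/0.0833333⌋ = 23 → x; lat ⌊0.3966/0.0416667⌋ = 9 → j.

DE28xj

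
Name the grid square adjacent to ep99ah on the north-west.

EP89xi

Longitude subsquare a = 0; −1 → -1, wraps to 23 = x, carry into square.
Longitude square 9; −1 → 8.
Latitude subsquare h = 7; +1 → 8 = i.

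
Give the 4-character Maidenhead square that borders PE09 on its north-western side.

Longitude square 0; −1 → -1, wraps to 9, carry into field.
Longitude field P = 15; −1 → 14 = O.
Latitude square 9; +1 → 10, wraps to 0, carry into field.
Latitude field E = 4; +1 → 5 = F.

OF90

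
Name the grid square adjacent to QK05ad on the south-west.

PK95xc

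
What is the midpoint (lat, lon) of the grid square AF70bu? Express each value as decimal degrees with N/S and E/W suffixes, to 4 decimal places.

39.1458° S, 165.8750° W

Field A=0, F=5: +0·20° lon, +5·10° lat → SW at lon -180°, lat -40°.
Square 7, 0: +7·2° lon, +0·1° lat → SW at lon -166°, lat -40°.
Subsquare b=1, u=20: +1·0.0833333° lon, +20·0.0416667° lat → SW at lon -165.917°, lat -39.1667°.
Cell spans 0.0833333° lon × 0.0416667° lat. Centre is SW corner plus half of each.
latitude 39.1458° S, longitude 165.8750° W.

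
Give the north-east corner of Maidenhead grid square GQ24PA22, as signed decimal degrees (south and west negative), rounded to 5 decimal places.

Field G=6, Q=16: +6·20° lon, +16·10° lat → SW at lon -60°, lat 70°.
Square 2, 4: +2·2° lon, +4·1° lat → SW at lon -56°, lat 74°.
Subsquare p=15, a=0: +15·0.0833333° lon, +0·0.0416667° lat → SW at lon -54.75°, lat 74°.
Extended square 2, 2: +2·0.00833333° lon, +2·0.00416667° lat → SW at lon -54.7333°, lat 74.0083°.
Cell spans 0.00833333° lon × 0.00416667° lat. NE corner is SW corner plus one full cell.
latitude 74.01250, longitude -54.72500.

74.01250, -54.72500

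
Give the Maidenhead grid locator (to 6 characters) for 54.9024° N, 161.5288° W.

AO94fv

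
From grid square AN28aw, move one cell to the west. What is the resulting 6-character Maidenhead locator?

AN18xw

Longitude subsquare a = 0; −1 → -1, wraps to 23 = x, carry into square.
Longitude square 2; −1 → 1.
The latitude characters are unchanged.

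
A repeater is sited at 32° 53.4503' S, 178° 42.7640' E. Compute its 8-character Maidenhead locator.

Add 180° to longitude and 90° to latitude: 358.71273, 57.10916.
Field: 358.71273/20 → 17 → R, 57.10916/10 → 5 → F; chars RF.
Square: 18.71273/2 → 9, 7.10916/1 → 7; chars 97.
Subsquare: 0.71273/0.0833333 → 8 → i, 0.10916/0.0416667 → 2 → c; chars ic.
Extended square: 0.04607/0.00833333 → 5, 0.02583/0.00416667 → 6; chars 56.

RF97ic56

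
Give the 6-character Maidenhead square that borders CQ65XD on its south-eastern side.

Longitude subsquare x = 23; +1 → 24, wraps to 0 = a, carry into square.
Longitude square 6; +1 → 7.
Latitude subsquare d = 3; −1 → 2 = c.

CQ75ac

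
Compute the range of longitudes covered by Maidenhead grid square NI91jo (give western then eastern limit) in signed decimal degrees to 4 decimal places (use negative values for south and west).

98.7500, 98.8333

Field N=13, I=8: +13·20° lon, +8·10° lat → SW at lon 80°, lat -10°.
Square 9, 1: +9·2° lon, +1·1° lat → SW at lon 98°, lat -9°.
Subsquare j=9, o=14: +9·0.0833333° lon, +14·0.0416667° lat → SW at lon 98.75°, lat -8.41667°.
Cell spans 0.0833333° lon × 0.0416667° lat.
west 98.7500, east 98.8333.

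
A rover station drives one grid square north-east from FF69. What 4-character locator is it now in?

Longitude square 6; +1 → 7.
Latitude square 9; +1 → 10, wraps to 0, carry into field.
Latitude field F = 5; +1 → 6 = G.

FG70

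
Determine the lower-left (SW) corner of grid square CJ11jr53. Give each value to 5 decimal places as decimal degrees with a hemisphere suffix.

1.72083° N, 137.20833° W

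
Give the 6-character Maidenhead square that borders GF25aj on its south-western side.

Longitude subsquare a = 0; −1 → -1, wraps to 23 = x, carry into square.
Longitude square 2; −1 → 1.
Latitude subsquare j = 9; −1 → 8 = i.

GF15xi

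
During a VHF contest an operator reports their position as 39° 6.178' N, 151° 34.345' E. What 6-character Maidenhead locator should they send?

QM59sc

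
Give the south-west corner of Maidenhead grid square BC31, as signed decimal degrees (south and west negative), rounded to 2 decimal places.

Field B=1, C=2: +1·20° lon, +2·10° lat → SW at lon -160°, lat -70°.
Square 3, 1: +3·2° lon, +1·1° lat → SW at lon -154°, lat -69°.
latitude -69.00, longitude -154.00.

-69.00, -154.00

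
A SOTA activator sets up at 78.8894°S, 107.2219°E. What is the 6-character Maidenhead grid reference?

Shift to the Maidenhead origin (180°W, 90°S): lon 287.2219, lat 11.1106.
Field: lon ⌊287.2219/20⌋ = 14 → O; lat ⌊11.1106/10⌋ = 1 → B.
Square: lon ⌊7.2219/2⌋ = 3; lat ⌊1.1106/1⌋ = 1.
Subsquare: lon ⌊1.2219/0.0833333⌋ = 14 → o; lat ⌊0.1106/0.0416667⌋ = 2 → c.

OB31oc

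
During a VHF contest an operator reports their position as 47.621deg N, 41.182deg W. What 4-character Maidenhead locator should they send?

Offset from 180°W / 90°S: lon 138.82°, lat 137.62°.
Field: lon ⌊138.82/20⌋ = 6 → G; lat ⌊137.62/10⌋ = 13 → N.
Square: lon ⌊18.82/2⌋ = 9; lat ⌊7.62/1⌋ = 7.

GN97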